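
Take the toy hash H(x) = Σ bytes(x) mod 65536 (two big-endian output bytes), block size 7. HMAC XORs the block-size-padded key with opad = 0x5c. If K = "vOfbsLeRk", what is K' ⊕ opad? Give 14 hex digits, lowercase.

Key "vOfbsLeRk" = 76 4f 66 62 73 4c 65 52 6b is 9 bytes > B = 7, so hash it first: H(key) = 03 6e, then zero-pad to 7 bytes: K' = 03 6e 00 00 00 00 00.
XOR each byte with 0x5c: 03⊕5c=5f, 6e⊕5c=32, 00⊕5c=5c, 00⊕5c=5c, 00⊕5c=5c, 00⊕5c=5c, 00⊕5c=5c.

5f325c5c5c5c5c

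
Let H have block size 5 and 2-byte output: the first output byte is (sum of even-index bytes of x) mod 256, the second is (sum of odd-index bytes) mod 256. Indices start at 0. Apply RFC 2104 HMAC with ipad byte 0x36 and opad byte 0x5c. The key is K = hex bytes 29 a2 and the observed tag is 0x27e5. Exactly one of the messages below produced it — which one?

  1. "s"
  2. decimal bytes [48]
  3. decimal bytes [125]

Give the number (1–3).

2

Key hex bytes 29 a2 is 2 bytes ≤ B = 5; zero-pad to 5 bytes: K' = 29 a2 00 00 00.
K' ⊕ ipad = 1f 94 36 36 36; K' ⊕ opad = 75 fe 5c 5c 5c.
m1: inner = H(1f 94 36 36 36 73) = 8b 3d; tag = H(75 fe 5c 5c 5c 8b 3d) = 6ae5
m2: inner = H(1f 94 36 36 36 30) = 8b fa; tag = H(75 fe 5c 5c 5c 8b fa) = 27e5 ← matches
m3: inner = H(1f 94 36 36 36 7d) = 8b 47; tag = H(75 fe 5c 5c 5c 8b 47) = 74e5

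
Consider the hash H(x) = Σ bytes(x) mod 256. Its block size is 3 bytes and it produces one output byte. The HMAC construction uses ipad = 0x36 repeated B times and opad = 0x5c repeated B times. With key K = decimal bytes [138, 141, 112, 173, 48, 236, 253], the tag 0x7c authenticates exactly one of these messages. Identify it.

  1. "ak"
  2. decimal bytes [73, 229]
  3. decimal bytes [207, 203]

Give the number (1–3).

1

Key decimal bytes [138, 141, 112, 173, 48, 236, 253] = 8a 8d 70 ad 30 ec fd is 7 bytes > B = 3, so hash it first: H(key) = 4d, then zero-pad to 3 bytes: K' = 4d 00 00.
K' ⊕ ipad = 7b 36 36; K' ⊕ opad = 11 5c 5c.
m1: inner = H(7b 36 36 61 6b) = b3; tag = H(11 5c 5c b3) = 7c ← matches
m2: inner = H(7b 36 36 49 e5) = 15; tag = H(11 5c 5c 15) = de
m3: inner = H(7b 36 36 cf cb) = 81; tag = H(11 5c 5c 81) = 4a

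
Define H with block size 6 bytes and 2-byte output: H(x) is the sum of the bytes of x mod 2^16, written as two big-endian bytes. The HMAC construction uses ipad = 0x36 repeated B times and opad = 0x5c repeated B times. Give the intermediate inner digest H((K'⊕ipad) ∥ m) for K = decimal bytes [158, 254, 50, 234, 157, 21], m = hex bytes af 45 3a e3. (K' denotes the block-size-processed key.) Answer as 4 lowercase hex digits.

Key decimal bytes [158, 254, 50, 234, 157, 21] = 9e fe 32 ea 9d 15 is exactly B = 6 bytes: K' = 9e fe 32 ea 9d 15.
K' ⊕ ipad = a8 c8 04 dc ab 23.
Inner input = a8 c8 04 dc ab 23 ∥ af 45 3a e3.
Inner hash: sum = 168+200+4+220+171+35+175+69+58+227 = 1327 → 05 2f.

052f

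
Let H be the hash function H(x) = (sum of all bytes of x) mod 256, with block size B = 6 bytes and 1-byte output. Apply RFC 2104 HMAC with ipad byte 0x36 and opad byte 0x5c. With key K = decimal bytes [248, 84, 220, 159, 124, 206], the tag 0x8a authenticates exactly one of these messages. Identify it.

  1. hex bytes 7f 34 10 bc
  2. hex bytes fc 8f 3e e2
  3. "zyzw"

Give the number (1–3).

3

Key decimal bytes [248, 84, 220, 159, 124, 206] = f8 54 dc 9f 7c ce is exactly B = 6 bytes: K' = f8 54 dc 9f 7c ce.
K' ⊕ ipad = ce 62 ea a9 4a f8; K' ⊕ opad = a4 08 80 c3 20 92.
m1: inner = H(ce 62 ea a9 4a f8 7f 34 10 bc) = 84; tag = H(a4 08 80 c3 20 92 84) = 25
m2: inner = H(ce 62 ea a9 4a f8 fc 8f 3e e2) = b0; tag = H(a4 08 80 c3 20 92 b0) = 51
m3: inner = H(ce 62 ea a9 4a f8 7a 79 7a 77) = e9; tag = H(a4 08 80 c3 20 92 e9) = 8a ← matches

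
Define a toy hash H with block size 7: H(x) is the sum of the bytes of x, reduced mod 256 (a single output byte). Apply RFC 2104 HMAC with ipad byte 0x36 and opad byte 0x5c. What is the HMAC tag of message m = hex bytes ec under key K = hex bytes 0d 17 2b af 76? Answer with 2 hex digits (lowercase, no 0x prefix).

92

Key hex bytes 0d 17 2b af 76 is 5 bytes ≤ B = 7; zero-pad to 7 bytes: K' = 0d 17 2b af 76 00 00.
K' ⊕ ipad = 3b 21 1d 99 40 36 36.  K' ⊕ opad = 51 4b 77 f3 2a 5c 5c.
Inner input = (K'⊕ipad) ∥ m = 3b 21 1d 99 40 36 36 ∥ ec.
Inner hash: sum = 59+33+29+153+64+54+54+236 = 682; mod 256 = 170 → aa.
Outer input = (K'⊕opad) ∥ inner = 51 4b 77 f3 2a 5c 5c ∥ aa.
Outer hash (tag): sum = 81+75+119+243+42+92+92+170 = 914; mod 256 = 146 → 92.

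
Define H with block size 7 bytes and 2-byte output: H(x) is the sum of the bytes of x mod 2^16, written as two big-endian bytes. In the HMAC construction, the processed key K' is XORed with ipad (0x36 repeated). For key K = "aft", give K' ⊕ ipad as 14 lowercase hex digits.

Key "aft" = 61 66 74 is 3 bytes ≤ B = 7; zero-pad to 7 bytes: K' = 61 66 74 00 00 00 00.
XOR each byte with 0x36: 61⊕36=57, 66⊕36=50, 74⊕36=42, 00⊕36=36, 00⊕36=36, 00⊕36=36, 00⊕36=36.

57504236363636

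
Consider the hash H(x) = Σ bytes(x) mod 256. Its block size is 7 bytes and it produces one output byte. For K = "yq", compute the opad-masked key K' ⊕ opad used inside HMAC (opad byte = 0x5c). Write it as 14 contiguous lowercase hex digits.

252d5c5c5c5c5c

Key "yq" = 79 71 is 2 bytes ≤ B = 7; zero-pad to 7 bytes: K' = 79 71 00 00 00 00 00.
XOR each byte with 0x5c: 79⊕5c=25, 71⊕5c=2d, 00⊕5c=5c, 00⊕5c=5c, 00⊕5c=5c, 00⊕5c=5c, 00⊕5c=5c.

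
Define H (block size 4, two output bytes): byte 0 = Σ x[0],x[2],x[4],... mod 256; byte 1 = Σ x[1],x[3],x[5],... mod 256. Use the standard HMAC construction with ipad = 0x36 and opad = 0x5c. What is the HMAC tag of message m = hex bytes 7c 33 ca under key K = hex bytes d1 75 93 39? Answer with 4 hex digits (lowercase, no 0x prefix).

Key hex bytes d1 75 93 39 is exactly B = 4 bytes: K' = d1 75 93 39.
K' ⊕ ipad = e7 43 a5 0f.  K' ⊕ opad = 8d 29 cf 65.
Inner input = (K'⊕ipad) ∥ m = e7 43 a5 0f ∥ 7c 33 ca.
Inner hash: even-index sum = 722 mod 256 = 210; odd-index sum = 133 mod 256 = 133 → d2 85.
Outer input = (K'⊕opad) ∥ inner = 8d 29 cf 65 ∥ d2 85.
Outer hash (tag): even-index sum = 558 mod 256 = 46; odd-index sum = 275 mod 256 = 19 → 2e 13.

2e13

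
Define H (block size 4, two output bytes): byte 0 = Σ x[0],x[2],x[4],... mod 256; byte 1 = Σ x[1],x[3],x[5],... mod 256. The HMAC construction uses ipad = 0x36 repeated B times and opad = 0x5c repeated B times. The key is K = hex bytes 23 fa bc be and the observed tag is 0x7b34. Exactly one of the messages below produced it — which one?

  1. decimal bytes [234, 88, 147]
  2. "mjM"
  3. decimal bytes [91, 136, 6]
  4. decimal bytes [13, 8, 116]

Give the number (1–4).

1

Key hex bytes 23 fa bc be is exactly B = 4 bytes: K' = 23 fa bc be.
K' ⊕ ipad = 15 cc 8a 88; K' ⊕ opad = 7f a6 e0 e2.
m1: inner = H(15 cc 8a 88 ea 58 93) = 1c ac; tag = H(7f a6 e0 e2 1c ac) = 7b34 ← matches
m2: inner = H(15 cc 8a 88 6d 6a 4d) = 59 be; tag = H(7f a6 e0 e2 59 be) = b846
m3: inner = H(15 cc 8a 88 5b 88 06) = 00 dc; tag = H(7f a6 e0 e2 00 dc) = 5f64
m4: inner = H(15 cc 8a 88 0d 08 74) = 20 5c; tag = H(7f a6 e0 e2 20 5c) = 7fe4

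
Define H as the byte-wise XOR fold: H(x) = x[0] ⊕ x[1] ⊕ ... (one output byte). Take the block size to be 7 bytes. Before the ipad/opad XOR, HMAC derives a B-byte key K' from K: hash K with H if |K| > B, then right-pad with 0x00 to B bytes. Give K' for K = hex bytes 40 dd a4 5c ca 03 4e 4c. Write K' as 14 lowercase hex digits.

|K| = 8 > B = 7, so first hash the key.
H(K): XOR 40⊕dd⊕a4⊕5c⊕ca⊕03⊕4e⊕4c = ae.
Zero-pad H(K) = ae to 7 bytes: K' = ae 00 00 00 00 00 00.

ae000000000000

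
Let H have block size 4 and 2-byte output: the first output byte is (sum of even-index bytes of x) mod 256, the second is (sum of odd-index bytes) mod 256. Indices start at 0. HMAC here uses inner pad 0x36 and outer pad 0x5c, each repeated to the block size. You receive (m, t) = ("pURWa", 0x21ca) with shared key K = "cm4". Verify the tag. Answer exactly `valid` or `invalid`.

Key "cm4" = 63 6d 34 is 3 bytes ≤ B = 4; zero-pad to 4 bytes: K' = 63 6d 34 00.
K' ⊕ ipad = 55 5b 02 36; K' ⊕ opad = 3f 31 68 5c.
Inner hash: even-index sum = 378 mod 256 = 122; odd-index sum = 317 mod 256 = 61 → 7a 3d.
Outer hash (recomputed tag): even-index sum = 289 mod 256 = 33; odd-index sum = 202 mod 256 = 202 → 21 ca.
Recomputed tag = 21ca; claimed = 21ca → match.

valid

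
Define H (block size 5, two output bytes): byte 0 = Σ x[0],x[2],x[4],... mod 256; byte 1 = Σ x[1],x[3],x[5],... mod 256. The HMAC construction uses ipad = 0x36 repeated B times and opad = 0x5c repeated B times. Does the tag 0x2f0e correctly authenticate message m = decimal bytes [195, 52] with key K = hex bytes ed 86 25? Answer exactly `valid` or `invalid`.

Key hex bytes ed 86 25 is 3 bytes ≤ B = 5; zero-pad to 5 bytes: K' = ed 86 25 00 00.
K' ⊕ ipad = db b0 13 36 36; K' ⊕ opad = b1 da 79 5c 5c.
Inner hash: even-index sum = 344 mod 256 = 88; odd-index sum = 425 mod 256 = 169 → 58 a9.
Outer hash (recomputed tag): even-index sum = 559 mod 256 = 47; odd-index sum = 398 mod 256 = 142 → 2f 8e.
Recomputed tag = 2f8e; claimed = 2f0e → mismatch.

invalid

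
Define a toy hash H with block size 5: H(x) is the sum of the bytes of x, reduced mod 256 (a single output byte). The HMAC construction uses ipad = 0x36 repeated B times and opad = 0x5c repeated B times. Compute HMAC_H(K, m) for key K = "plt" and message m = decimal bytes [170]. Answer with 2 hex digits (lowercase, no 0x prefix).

Key "plt" = 70 6c 74 is 3 bytes ≤ B = 5; zero-pad to 5 bytes: K' = 70 6c 74 00 00.
K' ⊕ ipad = 46 5a 42 36 36.  K' ⊕ opad = 2c 30 28 5c 5c.
Inner input = (K'⊕ipad) ∥ m = 46 5a 42 36 36 ∥ aa.
Inner hash: sum = 70+90+66+54+54+170 = 504; mod 256 = 248 → f8.
Outer input = (K'⊕opad) ∥ inner = 2c 30 28 5c 5c ∥ f8.
Outer hash (tag): sum = 44+48+40+92+92+248 = 564; mod 256 = 52 → 34.

34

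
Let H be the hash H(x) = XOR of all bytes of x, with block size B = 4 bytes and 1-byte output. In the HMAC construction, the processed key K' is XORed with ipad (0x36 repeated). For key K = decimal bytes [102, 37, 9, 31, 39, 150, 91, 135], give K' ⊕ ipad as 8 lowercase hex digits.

Key decimal bytes [102, 37, 9, 31, 39, 150, 91, 135] = 66 25 09 1f 27 96 5b 87 is 8 bytes > B = 4, so hash it first: H(key) = 38, then zero-pad to 4 bytes: K' = 38 00 00 00.
XOR each byte with 0x36: 38⊕36=0e, 00⊕36=36, 00⊕36=36, 00⊕36=36.

0e363636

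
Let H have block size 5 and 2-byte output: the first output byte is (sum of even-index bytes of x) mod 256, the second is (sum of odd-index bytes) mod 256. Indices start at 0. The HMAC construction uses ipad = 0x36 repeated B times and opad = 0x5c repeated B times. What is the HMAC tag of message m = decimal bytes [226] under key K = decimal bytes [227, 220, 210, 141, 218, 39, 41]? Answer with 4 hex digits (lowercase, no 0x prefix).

Key decimal bytes [227, 220, 210, 141, 218, 39, 41] = e3 dc d2 8d da 27 29 is 7 bytes > B = 5, so hash it first: H(key) = b8 90, then zero-pad to 5 bytes: K' = b8 90 00 00 00.
K' ⊕ ipad = 8e a6 36 36 36.  K' ⊕ opad = e4 cc 5c 5c 5c.
Inner input = (K'⊕ipad) ∥ m = 8e a6 36 36 36 ∥ e2.
Inner hash: even-index sum = 250 mod 256 = 250; odd-index sum = 446 mod 256 = 190 → fa be.
Outer input = (K'⊕opad) ∥ inner = e4 cc 5c 5c 5c ∥ fa be.
Outer hash (tag): even-index sum = 602 mod 256 = 90; odd-index sum = 546 mod 256 = 34 → 5a 22.

5a22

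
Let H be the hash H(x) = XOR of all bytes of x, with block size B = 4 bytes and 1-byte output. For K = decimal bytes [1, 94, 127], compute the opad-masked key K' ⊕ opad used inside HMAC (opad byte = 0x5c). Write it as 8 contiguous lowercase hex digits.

Key decimal bytes [1, 94, 127] = 01 5e 7f is 3 bytes ≤ B = 4; zero-pad to 4 bytes: K' = 01 5e 7f 00.
XOR each byte with 0x5c: 01⊕5c=5d, 5e⊕5c=02, 7f⊕5c=23, 00⊕5c=5c.

5d02235c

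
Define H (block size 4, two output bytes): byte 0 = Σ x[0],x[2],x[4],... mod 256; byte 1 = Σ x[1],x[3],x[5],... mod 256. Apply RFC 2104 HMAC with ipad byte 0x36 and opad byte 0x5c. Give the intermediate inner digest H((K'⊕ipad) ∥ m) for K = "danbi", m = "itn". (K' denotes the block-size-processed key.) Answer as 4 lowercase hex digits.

1a9f

Key "danbi" = 64 61 6e 62 69 is 5 bytes > B = 4, so hash it first: H(key) = 3b c3, then zero-pad to 4 bytes: K' = 3b c3 00 00.
K' ⊕ ipad = 0d f5 36 36.
Inner input = 0d f5 36 36 ∥ 69 74 6e.
Inner hash: even-index sum = 282 mod 256 = 26; odd-index sum = 415 mod 256 = 159 → 1a 9f.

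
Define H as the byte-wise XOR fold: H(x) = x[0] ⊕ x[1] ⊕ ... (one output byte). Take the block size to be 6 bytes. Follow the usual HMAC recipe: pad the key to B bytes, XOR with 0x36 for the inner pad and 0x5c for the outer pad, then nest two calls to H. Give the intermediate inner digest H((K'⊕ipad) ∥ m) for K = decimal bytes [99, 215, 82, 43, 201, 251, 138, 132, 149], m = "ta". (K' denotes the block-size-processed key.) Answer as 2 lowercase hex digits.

71

Key decimal bytes [99, 215, 82, 43, 201, 251, 138, 132, 149] = 63 d7 52 2b c9 fb 8a 84 95 is 9 bytes > B = 6, so hash it first: H(key) = 64, then zero-pad to 6 bytes: K' = 64 00 00 00 00 00.
K' ⊕ ipad = 52 36 36 36 36 36.
Inner input = 52 36 36 36 36 36 ∥ 74 61.
Inner hash: XOR 52⊕36⊕36⊕36⊕36⊕36⊕74⊕61 = 71.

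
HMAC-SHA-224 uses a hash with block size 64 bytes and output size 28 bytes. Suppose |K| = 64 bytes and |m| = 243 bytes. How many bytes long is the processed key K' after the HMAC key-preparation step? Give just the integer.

Key is 64 ≤ 64 bytes, zero-padded: |K'| = 64.

64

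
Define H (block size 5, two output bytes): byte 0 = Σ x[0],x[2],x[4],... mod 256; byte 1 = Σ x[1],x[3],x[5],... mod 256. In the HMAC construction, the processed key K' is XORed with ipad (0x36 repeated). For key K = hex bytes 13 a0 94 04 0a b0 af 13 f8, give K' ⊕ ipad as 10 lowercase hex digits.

Key hex bytes 13 a0 94 04 0a b0 af 13 f8 is 9 bytes > B = 5, so hash it first: H(key) = 58 67, then zero-pad to 5 bytes: K' = 58 67 00 00 00.
XOR each byte with 0x36: 58⊕36=6e, 67⊕36=51, 00⊕36=36, 00⊕36=36, 00⊕36=36.

6e51363636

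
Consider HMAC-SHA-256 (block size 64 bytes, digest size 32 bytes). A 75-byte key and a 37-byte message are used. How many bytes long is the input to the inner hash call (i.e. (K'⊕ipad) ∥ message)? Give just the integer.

101

Key is 75 > 64 bytes, so it is hashed to 32 bytes then zero-padded to 64: |K'| = 64.
Inner input = (K'⊕ipad) ∥ m → 64 + 37 = 101 bytes.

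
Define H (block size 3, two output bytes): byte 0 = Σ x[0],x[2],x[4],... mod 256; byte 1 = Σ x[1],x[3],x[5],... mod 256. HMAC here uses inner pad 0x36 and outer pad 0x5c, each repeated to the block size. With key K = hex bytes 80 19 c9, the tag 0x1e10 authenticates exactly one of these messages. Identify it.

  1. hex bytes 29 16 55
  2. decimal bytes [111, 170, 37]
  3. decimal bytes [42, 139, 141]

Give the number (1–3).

Key hex bytes 80 19 c9 is exactly B = 3 bytes: K' = 80 19 c9.
K' ⊕ ipad = b6 2f ff; K' ⊕ opad = dc 45 95.
m1: inner = H(b6 2f ff 29 16 55) = cb ad; tag = H(dc 45 95 cb ad) = 1e10 ← matches
m2: inner = H(b6 2f ff 6f aa 25) = 5f c3; tag = H(dc 45 95 5f c3) = 34a4
m3: inner = H(b6 2f ff 2a 8b 8d) = 40 e6; tag = H(dc 45 95 40 e6) = 5785

1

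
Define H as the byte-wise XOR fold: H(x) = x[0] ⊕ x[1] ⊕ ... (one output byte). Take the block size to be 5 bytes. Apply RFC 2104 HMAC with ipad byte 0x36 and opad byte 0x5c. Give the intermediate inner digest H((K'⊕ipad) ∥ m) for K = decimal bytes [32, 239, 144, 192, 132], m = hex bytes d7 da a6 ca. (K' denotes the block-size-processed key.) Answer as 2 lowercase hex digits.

4c

Key decimal bytes [32, 239, 144, 192, 132] = 20 ef 90 c0 84 is exactly B = 5 bytes: K' = 20 ef 90 c0 84.
K' ⊕ ipad = 16 d9 a6 f6 b2.
Inner input = 16 d9 a6 f6 b2 ∥ d7 da a6 ca.
Inner hash: XOR 16⊕d9⊕a6⊕f6⊕b2⊕d7⊕da⊕a6⊕ca = 4c.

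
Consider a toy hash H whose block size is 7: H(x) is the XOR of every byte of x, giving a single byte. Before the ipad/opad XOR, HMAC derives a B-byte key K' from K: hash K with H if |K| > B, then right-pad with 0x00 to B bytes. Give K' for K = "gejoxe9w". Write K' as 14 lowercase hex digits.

54000000000000

|K| = 8 > B = 7, so first hash the key.
H(K): XOR 67⊕65⊕6a⊕6f⊕78⊕65⊕39⊕77 = 54.
Zero-pad H(K) = 54 to 7 bytes: K' = 54 00 00 00 00 00 00.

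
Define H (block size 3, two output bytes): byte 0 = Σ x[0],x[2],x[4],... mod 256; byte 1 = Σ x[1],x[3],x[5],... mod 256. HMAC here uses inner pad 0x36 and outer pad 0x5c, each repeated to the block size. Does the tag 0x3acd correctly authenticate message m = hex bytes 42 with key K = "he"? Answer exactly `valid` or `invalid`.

Key "he" = 68 65 is 2 bytes ≤ B = 3; zero-pad to 3 bytes: K' = 68 65 00.
K' ⊕ ipad = 5e 53 36; K' ⊕ opad = 34 39 5c.
Inner hash: even-index sum = 148 mod 256 = 148; odd-index sum = 149 mod 256 = 149 → 94 95.
Outer hash (recomputed tag): even-index sum = 293 mod 256 = 37; odd-index sum = 205 mod 256 = 205 → 25 cd.
Recomputed tag = 25cd; claimed = 3acd → mismatch.

invalid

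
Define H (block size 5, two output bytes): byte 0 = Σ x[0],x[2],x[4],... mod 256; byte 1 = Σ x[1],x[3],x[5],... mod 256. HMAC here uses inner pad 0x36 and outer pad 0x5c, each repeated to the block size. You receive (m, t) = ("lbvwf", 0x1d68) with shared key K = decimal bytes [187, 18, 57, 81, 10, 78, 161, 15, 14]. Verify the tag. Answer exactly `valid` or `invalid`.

Key decimal bytes [187, 18, 57, 81, 10, 78, 161, 15, 14] = bb 12 39 51 0a 4e a1 0f 0e is 9 bytes > B = 5, so hash it first: H(key) = ad c0, then zero-pad to 5 bytes: K' = ad c0 00 00 00.
K' ⊕ ipad = 9b f6 36 36 36; K' ⊕ opad = f1 9c 5c 5c 5c.
Inner hash: even-index sum = 480 mod 256 = 224; odd-index sum = 628 mod 256 = 116 → e0 74.
Outer hash (recomputed tag): even-index sum = 541 mod 256 = 29; odd-index sum = 472 mod 256 = 216 → 1d d8.
Recomputed tag = 1dd8; claimed = 1d68 → mismatch.

invalid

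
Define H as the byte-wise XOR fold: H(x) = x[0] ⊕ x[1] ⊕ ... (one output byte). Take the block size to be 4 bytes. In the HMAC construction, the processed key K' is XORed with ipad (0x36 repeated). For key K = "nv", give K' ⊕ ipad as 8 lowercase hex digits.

58403636

Key "nv" = 6e 76 is 2 bytes ≤ B = 4; zero-pad to 4 bytes: K' = 6e 76 00 00.
XOR each byte with 0x36: 6e⊕36=58, 76⊕36=40, 00⊕36=36, 00⊕36=36.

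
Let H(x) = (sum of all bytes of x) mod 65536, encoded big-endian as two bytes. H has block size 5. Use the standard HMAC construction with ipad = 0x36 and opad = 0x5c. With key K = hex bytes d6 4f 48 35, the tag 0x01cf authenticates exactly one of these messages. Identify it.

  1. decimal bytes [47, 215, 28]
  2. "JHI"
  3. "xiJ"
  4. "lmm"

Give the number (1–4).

4

Key hex bytes d6 4f 48 35 is 4 bytes ≤ B = 5; zero-pad to 5 bytes: K' = d6 4f 48 35 00.
K' ⊕ ipad = e0 79 7e 03 36; K' ⊕ opad = 8a 13 14 69 5c.
m1: inner = H(e0 79 7e 03 36 2f d7 1c) = 03 32; tag = H(8a 13 14 69 5c 03 32) = 01ab
m2: inner = H(e0 79 7e 03 36 4a 48 49) = 02 eb; tag = H(8a 13 14 69 5c 02 eb) = 0263
m3: inner = H(e0 79 7e 03 36 78 69 4a) = 03 3b; tag = H(8a 13 14 69 5c 03 3b) = 01b4
m4: inner = H(e0 79 7e 03 36 6c 6d 6d) = 03 56; tag = H(8a 13 14 69 5c 03 56) = 01cf ← matches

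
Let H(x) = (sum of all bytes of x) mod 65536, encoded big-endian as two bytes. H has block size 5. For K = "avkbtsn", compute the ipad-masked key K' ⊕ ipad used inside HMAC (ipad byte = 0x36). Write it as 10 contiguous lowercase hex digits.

34cf363636

Key "avkbtsn" = 61 76 6b 62 74 73 6e is 7 bytes > B = 5, so hash it first: H(key) = 02 f9, then zero-pad to 5 bytes: K' = 02 f9 00 00 00.
XOR each byte with 0x36: 02⊕36=34, f9⊕36=cf, 00⊕36=36, 00⊕36=36, 00⊕36=36.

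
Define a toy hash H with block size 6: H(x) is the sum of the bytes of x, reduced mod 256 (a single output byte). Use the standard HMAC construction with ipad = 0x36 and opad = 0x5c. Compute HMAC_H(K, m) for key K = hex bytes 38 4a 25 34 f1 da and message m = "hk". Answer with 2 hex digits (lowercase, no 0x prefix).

Key hex bytes 38 4a 25 34 f1 da is exactly B = 6 bytes: K' = 38 4a 25 34 f1 da.
K' ⊕ ipad = 0e 7c 13 02 c7 ec.  K' ⊕ opad = 64 16 79 68 ad 86.
Inner input = (K'⊕ipad) ∥ m = 0e 7c 13 02 c7 ec ∥ 68 6b.
Inner hash: sum = 14+124+19+2+199+236+104+107 = 805; mod 256 = 37 → 25.
Outer input = (K'⊕opad) ∥ inner = 64 16 79 68 ad 86 ∥ 25.
Outer hash (tag): sum = 100+22+121+104+173+134+37 = 691; mod 256 = 179 → b3.

b3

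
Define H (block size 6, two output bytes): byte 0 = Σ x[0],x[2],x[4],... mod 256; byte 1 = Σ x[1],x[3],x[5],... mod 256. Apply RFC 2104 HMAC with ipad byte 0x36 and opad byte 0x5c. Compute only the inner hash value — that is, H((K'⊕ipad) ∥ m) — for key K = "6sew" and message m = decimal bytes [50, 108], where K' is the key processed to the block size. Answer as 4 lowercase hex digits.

bb28

Key "6sew" = 36 73 65 77 is 4 bytes ≤ B = 6; zero-pad to 6 bytes: K' = 36 73 65 77 00 00.
K' ⊕ ipad = 00 45 53 41 36 36.
Inner input = 00 45 53 41 36 36 ∥ 32 6c.
Inner hash: even-index sum = 187 mod 256 = 187; odd-index sum = 296 mod 256 = 40 → bb 28.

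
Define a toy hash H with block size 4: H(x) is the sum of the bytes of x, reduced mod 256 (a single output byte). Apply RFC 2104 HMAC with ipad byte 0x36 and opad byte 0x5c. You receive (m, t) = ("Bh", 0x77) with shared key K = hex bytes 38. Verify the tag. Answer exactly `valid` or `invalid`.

Key hex bytes 38 is 1 byte ≤ B = 4; zero-pad to 4 bytes: K' = 38 00 00 00.
K' ⊕ ipad = 0e 36 36 36; K' ⊕ opad = 64 5c 5c 5c.
Inner hash: sum = 14+54+54+54+66+104 = 346; mod 256 = 90 → 5a.
Outer hash (recomputed tag): sum = 100+92+92+92+90 = 466; mod 256 = 210 → d2.
Recomputed tag = d2; claimed = 77 → mismatch.

invalid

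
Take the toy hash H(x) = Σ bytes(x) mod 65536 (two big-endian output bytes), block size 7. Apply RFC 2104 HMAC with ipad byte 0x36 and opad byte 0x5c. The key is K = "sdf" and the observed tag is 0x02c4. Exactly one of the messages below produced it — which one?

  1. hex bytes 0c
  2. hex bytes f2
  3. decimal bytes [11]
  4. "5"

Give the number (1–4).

Key "sdf" = 73 64 66 is 3 bytes ≤ B = 7; zero-pad to 7 bytes: K' = 73 64 66 00 00 00 00.
K' ⊕ ipad = 45 52 50 36 36 36 36; K' ⊕ opad = 2f 38 3a 5c 5c 5c 5c.
m1: inner = H(45 52 50 36 36 36 36 0c) = 01 cb; tag = H(2f 38 3a 5c 5c 5c 5c 01 cb) = 02dd
m2: inner = H(45 52 50 36 36 36 36 f2) = 02 b1; tag = H(2f 38 3a 5c 5c 5c 5c 02 b1) = 02c4 ← matches
m3: inner = H(45 52 50 36 36 36 36 0b) = 01 ca; tag = H(2f 38 3a 5c 5c 5c 5c 01 ca) = 02dc
m4: inner = H(45 52 50 36 36 36 36 35) = 01 f4; tag = H(2f 38 3a 5c 5c 5c 5c 01 f4) = 0306

2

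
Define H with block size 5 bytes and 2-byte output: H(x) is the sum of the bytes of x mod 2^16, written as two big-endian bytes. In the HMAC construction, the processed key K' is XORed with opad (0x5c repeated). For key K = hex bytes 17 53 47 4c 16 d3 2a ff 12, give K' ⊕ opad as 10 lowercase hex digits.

Key hex bytes 17 53 47 4c 16 d3 2a ff 12 is 9 bytes > B = 5, so hash it first: H(key) = 03 21, then zero-pad to 5 bytes: K' = 03 21 00 00 00.
XOR each byte with 0x5c: 03⊕5c=5f, 21⊕5c=7d, 00⊕5c=5c, 00⊕5c=5c, 00⊕5c=5c.

5f7d5c5c5c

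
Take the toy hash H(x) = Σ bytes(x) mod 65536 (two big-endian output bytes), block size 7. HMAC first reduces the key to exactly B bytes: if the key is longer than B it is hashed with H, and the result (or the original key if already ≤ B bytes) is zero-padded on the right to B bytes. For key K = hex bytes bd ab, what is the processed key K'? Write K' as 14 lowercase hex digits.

bdab0000000000

Key hex bytes bd ab is 2 bytes ≤ B = 7; zero-pad to 7 bytes: K' = bd ab 00 00 00 00 00.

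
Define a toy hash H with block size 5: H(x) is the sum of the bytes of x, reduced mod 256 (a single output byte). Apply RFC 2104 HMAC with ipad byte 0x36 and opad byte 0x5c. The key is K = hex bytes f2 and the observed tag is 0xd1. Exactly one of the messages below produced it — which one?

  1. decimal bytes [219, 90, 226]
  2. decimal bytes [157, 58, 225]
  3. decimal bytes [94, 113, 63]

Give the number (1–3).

1

Key hex bytes f2 is 1 byte ≤ B = 5; zero-pad to 5 bytes: K' = f2 00 00 00 00.
K' ⊕ ipad = c4 36 36 36 36; K' ⊕ opad = ae 5c 5c 5c 5c.
m1: inner = H(c4 36 36 36 36 db 5a e2) = b3; tag = H(ae 5c 5c 5c 5c b3) = d1 ← matches
m2: inner = H(c4 36 36 36 36 9d 3a e1) = 54; tag = H(ae 5c 5c 5c 5c 54) = 72
m3: inner = H(c4 36 36 36 36 5e 71 3f) = aa; tag = H(ae 5c 5c 5c 5c aa) = c8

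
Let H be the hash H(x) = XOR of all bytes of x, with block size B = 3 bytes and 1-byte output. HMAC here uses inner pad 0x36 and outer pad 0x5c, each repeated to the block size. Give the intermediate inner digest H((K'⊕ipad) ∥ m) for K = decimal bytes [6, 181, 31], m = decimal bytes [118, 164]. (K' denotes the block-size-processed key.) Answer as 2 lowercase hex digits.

Key decimal bytes [6, 181, 31] = 06 b5 1f is exactly B = 3 bytes: K' = 06 b5 1f.
K' ⊕ ipad = 30 83 29.
Inner input = 30 83 29 ∥ 76 a4.
Inner hash: XOR 30⊕83⊕29⊕76⊕a4 = 48.

48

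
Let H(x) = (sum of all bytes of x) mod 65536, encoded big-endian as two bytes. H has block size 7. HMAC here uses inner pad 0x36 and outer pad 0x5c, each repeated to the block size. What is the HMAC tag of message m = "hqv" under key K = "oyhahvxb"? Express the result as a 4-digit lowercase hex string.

Key "oyhahvxb" = 6f 79 68 61 68 76 78 62 is 8 bytes > B = 7, so hash it first: H(key) = 03 69, then zero-pad to 7 bytes: K' = 03 69 00 00 00 00 00.
K' ⊕ ipad = 35 5f 36 36 36 36 36.  K' ⊕ opad = 5f 35 5c 5c 5c 5c 5c.
Inner input = (K'⊕ipad) ∥ m = 35 5f 36 36 36 36 36 ∥ 68 71 76.
Inner hash: sum = 53+95+54+54+54+54+54+104+113+118 = 753 → 02 f1.
Outer input = (K'⊕opad) ∥ inner = 5f 35 5c 5c 5c 5c 5c ∥ 02 f1.
Outer hash (tag): sum = 95+53+92+92+92+92+92+2+241 = 851 → 03 53.

0353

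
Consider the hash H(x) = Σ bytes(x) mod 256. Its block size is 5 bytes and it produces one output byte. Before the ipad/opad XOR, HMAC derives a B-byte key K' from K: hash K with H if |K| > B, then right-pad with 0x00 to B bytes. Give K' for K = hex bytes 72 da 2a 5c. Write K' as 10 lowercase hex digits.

Key hex bytes 72 da 2a 5c is 4 bytes ≤ B = 5; zero-pad to 5 bytes: K' = 72 da 2a 5c 00.

72da2a5c00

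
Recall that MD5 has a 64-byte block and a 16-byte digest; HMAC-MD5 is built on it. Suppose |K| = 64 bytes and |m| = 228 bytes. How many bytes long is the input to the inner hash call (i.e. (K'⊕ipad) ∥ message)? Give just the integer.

292

Key is 64 ≤ 64 bytes, zero-padded: |K'| = 64.
Inner input = (K'⊕ipad) ∥ m → 64 + 228 = 292 bytes.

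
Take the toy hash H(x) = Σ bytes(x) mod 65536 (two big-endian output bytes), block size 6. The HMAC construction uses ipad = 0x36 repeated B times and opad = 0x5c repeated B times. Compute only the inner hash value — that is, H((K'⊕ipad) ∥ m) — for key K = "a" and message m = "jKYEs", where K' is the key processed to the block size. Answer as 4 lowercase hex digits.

Key "a" = 61 is 1 byte ≤ B = 6; zero-pad to 6 bytes: K' = 61 00 00 00 00 00.
K' ⊕ ipad = 57 36 36 36 36 36.
Inner input = 57 36 36 36 36 36 ∥ 6a 4b 59 45 73.
Inner hash: sum = 87+54+54+54+54+54+106+75+89+69+115 = 811 → 03 2b.

032b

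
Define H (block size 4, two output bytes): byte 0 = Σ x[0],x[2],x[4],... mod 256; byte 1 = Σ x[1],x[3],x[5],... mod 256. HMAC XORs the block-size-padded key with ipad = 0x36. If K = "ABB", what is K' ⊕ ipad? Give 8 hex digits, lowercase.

Key "ABB" = 41 42 42 is 3 bytes ≤ B = 4; zero-pad to 4 bytes: K' = 41 42 42 00.
XOR each byte with 0x36: 41⊕36=77, 42⊕36=74, 42⊕36=74, 00⊕36=36.

77747436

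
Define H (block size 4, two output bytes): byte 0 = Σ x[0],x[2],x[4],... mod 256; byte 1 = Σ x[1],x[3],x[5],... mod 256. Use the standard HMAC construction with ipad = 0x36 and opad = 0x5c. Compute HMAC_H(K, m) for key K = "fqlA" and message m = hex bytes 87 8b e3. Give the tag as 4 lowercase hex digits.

Key "fqlA" = 66 71 6c 41 is exactly B = 4 bytes: K' = 66 71 6c 41.
K' ⊕ ipad = 50 47 5a 77.  K' ⊕ opad = 3a 2d 30 1d.
Inner input = (K'⊕ipad) ∥ m = 50 47 5a 77 ∥ 87 8b e3.
Inner hash: even-index sum = 532 mod 256 = 20; odd-index sum = 329 mod 256 = 73 → 14 49.
Outer input = (K'⊕opad) ∥ inner = 3a 2d 30 1d ∥ 14 49.
Outer hash (tag): even-index sum = 126 mod 256 = 126; odd-index sum = 147 mod 256 = 147 → 7e 93.

7e93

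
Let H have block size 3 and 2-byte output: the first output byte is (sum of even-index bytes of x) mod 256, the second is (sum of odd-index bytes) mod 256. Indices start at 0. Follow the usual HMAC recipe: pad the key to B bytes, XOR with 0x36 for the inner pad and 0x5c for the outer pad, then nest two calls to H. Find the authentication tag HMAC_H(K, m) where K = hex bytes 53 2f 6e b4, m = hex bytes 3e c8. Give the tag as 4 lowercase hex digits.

0cb4

Key hex bytes 53 2f 6e b4 is 4 bytes > B = 3, so hash it first: H(key) = c1 e3, then zero-pad to 3 bytes: K' = c1 e3 00.
K' ⊕ ipad = f7 d5 36.  K' ⊕ opad = 9d bf 5c.
Inner input = (K'⊕ipad) ∥ m = f7 d5 36 ∥ 3e c8.
Inner hash: even-index sum = 501 mod 256 = 245; odd-index sum = 275 mod 256 = 19 → f5 13.
Outer input = (K'⊕opad) ∥ inner = 9d bf 5c ∥ f5 13.
Outer hash (tag): even-index sum = 268 mod 256 = 12; odd-index sum = 436 mod 256 = 180 → 0c b4.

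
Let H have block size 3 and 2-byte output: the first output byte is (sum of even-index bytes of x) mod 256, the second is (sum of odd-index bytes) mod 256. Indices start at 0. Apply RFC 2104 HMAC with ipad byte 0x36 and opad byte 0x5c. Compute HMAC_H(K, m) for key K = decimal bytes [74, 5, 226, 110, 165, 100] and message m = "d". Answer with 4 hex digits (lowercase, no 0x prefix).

2ea8

Key decimal bytes [74, 5, 226, 110, 165, 100] = 4a 05 e2 6e a5 64 is 6 bytes > B = 3, so hash it first: H(key) = d1 d7, then zero-pad to 3 bytes: K' = d1 d7 00.
K' ⊕ ipad = e7 e1 36.  K' ⊕ opad = 8d 8b 5c.
Inner input = (K'⊕ipad) ∥ m = e7 e1 36 ∥ 64.
Inner hash: even-index sum = 285 mod 256 = 29; odd-index sum = 325 mod 256 = 69 → 1d 45.
Outer input = (K'⊕opad) ∥ inner = 8d 8b 5c ∥ 1d 45.
Outer hash (tag): even-index sum = 302 mod 256 = 46; odd-index sum = 168 mod 256 = 168 → 2e a8.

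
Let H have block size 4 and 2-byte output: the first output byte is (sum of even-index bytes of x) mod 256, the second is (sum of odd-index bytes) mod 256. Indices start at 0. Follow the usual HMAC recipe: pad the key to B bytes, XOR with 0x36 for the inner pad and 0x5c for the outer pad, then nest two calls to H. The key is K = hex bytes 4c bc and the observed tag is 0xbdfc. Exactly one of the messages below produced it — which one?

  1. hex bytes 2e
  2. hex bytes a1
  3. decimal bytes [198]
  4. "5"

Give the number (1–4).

Key hex bytes 4c bc is 2 bytes ≤ B = 4; zero-pad to 4 bytes: K' = 4c bc 00 00.
K' ⊕ ipad = 7a 8a 36 36; K' ⊕ opad = 10 e0 5c 5c.
m1: inner = H(7a 8a 36 36 2e) = de c0; tag = H(10 e0 5c 5c de c0) = 4afc
m2: inner = H(7a 8a 36 36 a1) = 51 c0; tag = H(10 e0 5c 5c 51 c0) = bdfc ← matches
m3: inner = H(7a 8a 36 36 c6) = 76 c0; tag = H(10 e0 5c 5c 76 c0) = e2fc
m4: inner = H(7a 8a 36 36 35) = e5 c0; tag = H(10 e0 5c 5c e5 c0) = 51fc

2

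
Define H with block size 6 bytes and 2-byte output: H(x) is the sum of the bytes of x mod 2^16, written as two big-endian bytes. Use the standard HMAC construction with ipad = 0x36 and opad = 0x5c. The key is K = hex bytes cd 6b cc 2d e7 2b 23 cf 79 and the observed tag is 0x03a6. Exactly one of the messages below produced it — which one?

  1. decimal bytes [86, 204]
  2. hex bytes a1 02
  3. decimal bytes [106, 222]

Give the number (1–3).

3

Key hex bytes cd 6b cc 2d e7 2b 23 cf 79 is 9 bytes > B = 6, so hash it first: H(key) = 04 ae, then zero-pad to 6 bytes: K' = 04 ae 00 00 00 00.
K' ⊕ ipad = 32 98 36 36 36 36; K' ⊕ opad = 58 f2 5c 5c 5c 5c.
m1: inner = H(32 98 36 36 36 36 56 cc) = 02 c4; tag = H(58 f2 5c 5c 5c 5c 02 c4) = 0380
m2: inner = H(32 98 36 36 36 36 a1 02) = 02 45; tag = H(58 f2 5c 5c 5c 5c 02 45) = 0301
m3: inner = H(32 98 36 36 36 36 6a de) = 02 ea; tag = H(58 f2 5c 5c 5c 5c 02 ea) = 03a6 ← matches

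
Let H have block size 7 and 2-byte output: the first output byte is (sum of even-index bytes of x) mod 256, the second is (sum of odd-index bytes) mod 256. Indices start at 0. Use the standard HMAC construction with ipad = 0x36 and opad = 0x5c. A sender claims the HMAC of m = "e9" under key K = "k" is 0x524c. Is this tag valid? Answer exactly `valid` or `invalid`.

valid

Key "k" = 6b is 1 byte ≤ B = 7; zero-pad to 7 bytes: K' = 6b 00 00 00 00 00 00.
K' ⊕ ipad = 5d 36 36 36 36 36 36; K' ⊕ opad = 37 5c 5c 5c 5c 5c 5c.
Inner hash: even-index sum = 312 mod 256 = 56; odd-index sum = 263 mod 256 = 7 → 38 07.
Outer hash (recomputed tag): even-index sum = 338 mod 256 = 82; odd-index sum = 332 mod 256 = 76 → 52 4c.
Recomputed tag = 524c; claimed = 524c → match.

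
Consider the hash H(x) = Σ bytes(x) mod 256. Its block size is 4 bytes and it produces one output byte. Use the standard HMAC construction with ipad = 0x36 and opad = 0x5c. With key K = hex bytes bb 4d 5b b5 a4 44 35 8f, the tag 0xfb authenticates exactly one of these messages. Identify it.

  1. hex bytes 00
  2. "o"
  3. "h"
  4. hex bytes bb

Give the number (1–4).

Key hex bytes bb 4d 5b b5 a4 44 35 8f is 8 bytes > B = 4, so hash it first: H(key) = c4, then zero-pad to 4 bytes: K' = c4 00 00 00.
K' ⊕ ipad = f2 36 36 36; K' ⊕ opad = 98 5c 5c 5c.
m1: inner = H(f2 36 36 36 00) = 94; tag = H(98 5c 5c 5c 94) = 40
m2: inner = H(f2 36 36 36 6f) = 03; tag = H(98 5c 5c 5c 03) = af
m3: inner = H(f2 36 36 36 68) = fc; tag = H(98 5c 5c 5c fc) = a8
m4: inner = H(f2 36 36 36 bb) = 4f; tag = H(98 5c 5c 5c 4f) = fb ← matches

4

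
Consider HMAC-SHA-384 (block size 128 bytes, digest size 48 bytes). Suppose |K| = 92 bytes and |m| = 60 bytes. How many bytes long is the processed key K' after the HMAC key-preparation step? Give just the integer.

Key is 92 ≤ 128 bytes, zero-padded: |K'| = 128.

128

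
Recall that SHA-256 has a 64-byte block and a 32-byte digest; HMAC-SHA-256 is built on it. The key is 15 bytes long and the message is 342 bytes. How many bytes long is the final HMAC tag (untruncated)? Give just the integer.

The tag is one SHA-256 digest: 32 bytes.

32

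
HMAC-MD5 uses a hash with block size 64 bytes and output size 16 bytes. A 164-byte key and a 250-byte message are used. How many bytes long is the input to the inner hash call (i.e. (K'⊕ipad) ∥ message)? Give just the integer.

Key is 164 > 64 bytes, so it is hashed to 16 bytes then zero-padded to 64: |K'| = 64.
Inner input = (K'⊕ipad) ∥ m → 64 + 250 = 314 bytes.

314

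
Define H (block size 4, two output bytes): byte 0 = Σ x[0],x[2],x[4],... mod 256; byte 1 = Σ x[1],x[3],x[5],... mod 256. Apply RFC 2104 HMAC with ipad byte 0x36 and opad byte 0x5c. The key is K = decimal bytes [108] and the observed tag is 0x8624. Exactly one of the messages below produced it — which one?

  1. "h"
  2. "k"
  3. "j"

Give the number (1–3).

3

Key decimal bytes [108] = 6c is 1 byte ≤ B = 4; zero-pad to 4 bytes: K' = 6c 00 00 00.
K' ⊕ ipad = 5a 36 36 36; K' ⊕ opad = 30 5c 5c 5c.
m1: inner = H(5a 36 36 36 68) = f8 6c; tag = H(30 5c 5c 5c f8 6c) = 8424
m2: inner = H(5a 36 36 36 6b) = fb 6c; tag = H(30 5c 5c 5c fb 6c) = 8724
m3: inner = H(5a 36 36 36 6a) = fa 6c; tag = H(30 5c 5c 5c fa 6c) = 8624 ← matches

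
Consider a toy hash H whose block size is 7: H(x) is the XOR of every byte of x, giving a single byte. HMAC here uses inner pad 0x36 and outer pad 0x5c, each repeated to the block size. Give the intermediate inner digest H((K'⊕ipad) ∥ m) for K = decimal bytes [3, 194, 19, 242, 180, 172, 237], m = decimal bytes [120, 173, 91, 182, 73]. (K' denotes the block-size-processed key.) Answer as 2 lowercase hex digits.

92

Key decimal bytes [3, 194, 19, 242, 180, 172, 237] = 03 c2 13 f2 b4 ac ed is exactly B = 7 bytes: K' = 03 c2 13 f2 b4 ac ed.
K' ⊕ ipad = 35 f4 25 c4 82 9a db.
Inner input = 35 f4 25 c4 82 9a db ∥ 78 ad 5b b6 49.
Inner hash: XOR 35⊕f4⊕25⊕c4⊕82⊕9a⊕db⊕78⊕ad⊕5b⊕b6⊕49 = 92.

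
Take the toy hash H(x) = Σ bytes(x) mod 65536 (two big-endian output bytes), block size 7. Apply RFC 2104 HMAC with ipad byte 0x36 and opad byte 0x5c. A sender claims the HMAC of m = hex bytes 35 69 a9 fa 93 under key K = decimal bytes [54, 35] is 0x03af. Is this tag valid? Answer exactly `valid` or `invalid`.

valid

Key decimal bytes [54, 35] = 36 23 is 2 bytes ≤ B = 7; zero-pad to 7 bytes: K' = 36 23 00 00 00 00 00.
K' ⊕ ipad = 00 15 36 36 36 36 36; K' ⊕ opad = 6a 7f 5c 5c 5c 5c 5c.
Inner hash: sum = 0+21+54+54+54+54+54+53+105+169+250+147 = 1015 → 03 f7.
Outer hash (recomputed tag): sum = 106+127+92+92+92+92+92+3+247 = 943 → 03 af.
Recomputed tag = 03af; claimed = 03af → match.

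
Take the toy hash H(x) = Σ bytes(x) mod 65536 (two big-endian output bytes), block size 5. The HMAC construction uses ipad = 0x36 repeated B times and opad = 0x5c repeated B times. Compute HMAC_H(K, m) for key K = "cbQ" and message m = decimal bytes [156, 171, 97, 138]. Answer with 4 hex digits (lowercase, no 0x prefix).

01f3

Key "cbQ" = 63 62 51 is 3 bytes ≤ B = 5; zero-pad to 5 bytes: K' = 63 62 51 00 00.
K' ⊕ ipad = 55 54 67 36 36.  K' ⊕ opad = 3f 3e 0d 5c 5c.
Inner input = (K'⊕ipad) ∥ m = 55 54 67 36 36 ∥ 9c ab 61 8a.
Inner hash: sum = 85+84+103+54+54+156+171+97+138 = 942 → 03 ae.
Outer input = (K'⊕opad) ∥ inner = 3f 3e 0d 5c 5c ∥ 03 ae.
Outer hash (tag): sum = 63+62+13+92+92+3+174 = 499 → 01 f3.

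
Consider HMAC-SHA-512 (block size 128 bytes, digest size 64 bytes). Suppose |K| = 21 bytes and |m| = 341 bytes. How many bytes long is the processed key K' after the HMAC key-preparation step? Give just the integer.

128

Key is 21 ≤ 128 bytes, zero-padded: |K'| = 128.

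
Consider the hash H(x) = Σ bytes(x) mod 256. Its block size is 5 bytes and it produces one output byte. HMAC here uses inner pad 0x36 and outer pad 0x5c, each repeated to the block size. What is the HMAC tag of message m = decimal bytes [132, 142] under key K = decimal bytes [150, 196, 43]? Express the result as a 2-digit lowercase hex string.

be

Key decimal bytes [150, 196, 43] = 96 c4 2b is 3 bytes ≤ B = 5; zero-pad to 5 bytes: K' = 96 c4 2b 00 00.
K' ⊕ ipad = a0 f2 1d 36 36.  K' ⊕ opad = ca 98 77 5c 5c.
Inner input = (K'⊕ipad) ∥ m = a0 f2 1d 36 36 ∥ 84 8e.
Inner hash: sum = 160+242+29+54+54+132+142 = 813; mod 256 = 45 → 2d.
Outer input = (K'⊕opad) ∥ inner = ca 98 77 5c 5c ∥ 2d.
Outer hash (tag): sum = 202+152+119+92+92+45 = 702; mod 256 = 190 → be.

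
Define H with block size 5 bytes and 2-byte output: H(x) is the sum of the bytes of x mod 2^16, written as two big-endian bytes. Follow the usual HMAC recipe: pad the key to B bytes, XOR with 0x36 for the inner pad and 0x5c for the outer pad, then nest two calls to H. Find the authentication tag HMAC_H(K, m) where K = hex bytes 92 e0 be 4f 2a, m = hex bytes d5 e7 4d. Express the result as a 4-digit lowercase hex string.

Key hex bytes 92 e0 be 4f 2a is exactly B = 5 bytes: K' = 92 e0 be 4f 2a.
K' ⊕ ipad = a4 d6 88 79 1c.  K' ⊕ opad = ce bc e2 13 76.
Inner input = (K'⊕ipad) ∥ m = a4 d6 88 79 1c ∥ d5 e7 4d.
Inner hash: sum = 164+214+136+121+28+213+231+77 = 1184 → 04 a0.
Outer input = (K'⊕opad) ∥ inner = ce bc e2 13 76 ∥ 04 a0.
Outer hash (tag): sum = 206+188+226+19+118+4+160 = 921 → 03 99.

0399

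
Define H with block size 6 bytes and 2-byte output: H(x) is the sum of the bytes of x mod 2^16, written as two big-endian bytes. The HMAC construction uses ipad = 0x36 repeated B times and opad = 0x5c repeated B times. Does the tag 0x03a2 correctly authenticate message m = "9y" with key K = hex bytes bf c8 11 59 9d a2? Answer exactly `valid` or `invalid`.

Key hex bytes bf c8 11 59 9d a2 is exactly B = 6 bytes: K' = bf c8 11 59 9d a2.
K' ⊕ ipad = 89 fe 27 6f ab 94; K' ⊕ opad = e3 94 4d 05 c1 fe.
Inner hash: sum = 137+254+39+111+171+148+57+121 = 1038 → 04 0e.
Outer hash (recomputed tag): sum = 227+148+77+5+193+254+4+14 = 922 → 03 9a.
Recomputed tag = 039a; claimed = 03a2 → mismatch.

invalid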